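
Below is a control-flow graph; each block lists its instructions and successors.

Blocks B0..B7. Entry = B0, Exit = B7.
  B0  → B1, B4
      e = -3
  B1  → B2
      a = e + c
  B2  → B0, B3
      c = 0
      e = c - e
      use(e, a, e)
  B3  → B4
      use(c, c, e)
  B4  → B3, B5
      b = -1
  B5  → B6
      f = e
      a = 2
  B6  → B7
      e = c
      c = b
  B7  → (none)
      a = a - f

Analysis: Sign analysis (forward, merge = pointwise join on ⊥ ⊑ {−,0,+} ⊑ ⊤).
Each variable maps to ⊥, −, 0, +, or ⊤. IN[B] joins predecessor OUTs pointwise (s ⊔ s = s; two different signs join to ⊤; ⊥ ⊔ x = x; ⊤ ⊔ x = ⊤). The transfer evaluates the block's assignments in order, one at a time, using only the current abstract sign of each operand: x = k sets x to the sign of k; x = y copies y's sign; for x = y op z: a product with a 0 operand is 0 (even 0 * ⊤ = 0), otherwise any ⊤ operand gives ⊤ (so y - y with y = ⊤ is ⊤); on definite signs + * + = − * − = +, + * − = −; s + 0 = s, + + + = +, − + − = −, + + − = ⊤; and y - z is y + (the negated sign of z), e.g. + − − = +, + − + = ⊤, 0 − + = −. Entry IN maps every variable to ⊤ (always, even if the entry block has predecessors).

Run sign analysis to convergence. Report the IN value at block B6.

Answer: {a: +, b: -, c: ⊤, d: ⊤, e: ⊤, f: ⊤}

Trace:
Per-block solution:
  B0:  IN=(all ⊤)  OUT={e:-; rest ⊤}
  B1:  IN={e:-; rest ⊤}  OUT={e:-; rest ⊤}
  B2:  IN={e:-; rest ⊤}  OUT={c:0, e:+; rest ⊤}
  B3:  IN=(all ⊤)  OUT=(all ⊤)
  B4:  IN=(all ⊤)  OUT={b:-; rest ⊤}
  B5:  IN={b:-; rest ⊤}  OUT={a:+, b:-; rest ⊤}
  B6:  IN={a:+, b:-; rest ⊤}  OUT={a:+, b:-, c:-; rest ⊤}
  B7:  IN={a:+, b:-, c:-; rest ⊤}  OUT={b:-, c:-; rest ⊤}

Merge at B6: IN[B6] = OUT[B5] = {a: +, b: -, c: ⊤, d: ⊤, e: ⊤, f: ⊤}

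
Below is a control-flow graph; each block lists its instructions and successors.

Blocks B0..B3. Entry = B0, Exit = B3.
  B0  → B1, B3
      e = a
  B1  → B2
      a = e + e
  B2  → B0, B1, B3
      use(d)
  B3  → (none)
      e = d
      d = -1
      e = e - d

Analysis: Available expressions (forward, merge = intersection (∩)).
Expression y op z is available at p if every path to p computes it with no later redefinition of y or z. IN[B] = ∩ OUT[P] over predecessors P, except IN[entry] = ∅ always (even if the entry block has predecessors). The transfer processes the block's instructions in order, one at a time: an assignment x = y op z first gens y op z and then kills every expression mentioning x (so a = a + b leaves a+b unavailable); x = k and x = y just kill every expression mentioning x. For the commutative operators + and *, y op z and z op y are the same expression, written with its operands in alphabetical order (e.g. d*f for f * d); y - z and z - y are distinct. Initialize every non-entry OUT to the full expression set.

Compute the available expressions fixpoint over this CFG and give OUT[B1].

Converged values:
  B0:   IN={}   OUT={}
  B1:   IN={}   OUT={e+e}
  B2:   IN={e+e}   OUT={e+e}
  B3:   IN={}   OUT={}

Merge at B1: IN[B1] = OUT[B0] ∩ OUT[B2] = {}
Applying B1's transfer function to that IN value gives OUT[B1] (row B1 above).

Answer: {e+e}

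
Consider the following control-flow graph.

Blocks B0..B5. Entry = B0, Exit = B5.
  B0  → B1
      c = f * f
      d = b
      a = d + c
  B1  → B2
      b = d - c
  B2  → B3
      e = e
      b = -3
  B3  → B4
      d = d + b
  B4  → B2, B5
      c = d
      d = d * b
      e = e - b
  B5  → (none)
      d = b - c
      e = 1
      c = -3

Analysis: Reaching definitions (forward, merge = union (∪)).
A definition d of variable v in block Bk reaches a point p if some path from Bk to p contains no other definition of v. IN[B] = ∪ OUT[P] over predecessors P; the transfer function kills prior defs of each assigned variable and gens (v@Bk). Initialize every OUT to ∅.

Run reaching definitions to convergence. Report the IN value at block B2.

Answer: {a@B0, b@B1, b@B2, c@B0, c@B4, d@B0, d@B4, e@B4}

Working:
Converged values:
  B0:  IN={}  OUT={a@B0, c@B0, d@B0}
  B1:  IN={a@B0, c@B0, d@B0}  OUT={a@B0, b@B1, c@B0, d@B0}
  B2:  IN={a@B0, b@B1, b@B2, c@B0, c@B4, d@B0, d@B4, e@B4}  OUT={a@B0, b@B2, c@B0, c@B4, d@B0, d@B4, e@B2}
  B3:  IN={a@B0, b@B2, c@B0, c@B4, d@B0, d@B4, e@B2}  OUT={a@B0, b@B2, c@B0, c@B4, d@B3, e@B2}
  B4:  IN={a@B0, b@B2, c@B0, c@B4, d@B3, e@B2}  OUT={a@B0, b@B2, c@B4, d@B4, e@B4}
  B5:  IN={a@B0, b@B2, c@B4, d@B4, e@B4}  OUT={a@B0, b@B2, c@B5, d@B5, e@B5}

Merge at B2: IN[B2] = OUT[B1] ⊔ OUT[B4] = {a@B0, b@B1, b@B2, c@B0, c@B4, d@B0, d@B4, e@B4}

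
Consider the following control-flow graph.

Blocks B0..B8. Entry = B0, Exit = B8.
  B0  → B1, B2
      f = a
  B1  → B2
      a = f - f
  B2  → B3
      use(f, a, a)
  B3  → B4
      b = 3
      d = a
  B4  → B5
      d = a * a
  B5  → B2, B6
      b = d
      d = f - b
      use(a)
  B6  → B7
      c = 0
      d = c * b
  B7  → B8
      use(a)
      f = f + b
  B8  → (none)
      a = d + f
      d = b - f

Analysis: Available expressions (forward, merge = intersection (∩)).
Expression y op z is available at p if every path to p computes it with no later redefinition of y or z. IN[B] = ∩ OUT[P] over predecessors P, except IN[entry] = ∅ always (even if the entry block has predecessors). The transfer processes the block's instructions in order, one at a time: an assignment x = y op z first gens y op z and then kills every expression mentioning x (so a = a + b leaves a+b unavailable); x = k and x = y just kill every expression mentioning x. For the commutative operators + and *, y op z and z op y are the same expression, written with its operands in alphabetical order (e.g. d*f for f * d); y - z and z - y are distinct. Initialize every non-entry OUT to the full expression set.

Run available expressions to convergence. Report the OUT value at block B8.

Per-block solution:
  B0:   IN={}   OUT={}
  B1:   IN={}   OUT={f-f}
  B2:   IN={}   OUT={}
  B3:   IN={}   OUT={}
  B4:   IN={}   OUT={a*a}
  B5:   IN={a*a}   OUT={a*a, f-b}
  B6:   IN={a*a, f-b}   OUT={a*a, b*c, f-b}
  B7:   IN={a*a, b*c, f-b}   OUT={a*a, b*c}
  B8:   IN={a*a, b*c}   OUT={b*c, b-f}

Merge at B8: IN[B8] = OUT[B7] = {a*a, b*c}
Applying B8's transfer function to that IN value gives OUT[B8] (row B8 above).

Answer: {b*c, b-f}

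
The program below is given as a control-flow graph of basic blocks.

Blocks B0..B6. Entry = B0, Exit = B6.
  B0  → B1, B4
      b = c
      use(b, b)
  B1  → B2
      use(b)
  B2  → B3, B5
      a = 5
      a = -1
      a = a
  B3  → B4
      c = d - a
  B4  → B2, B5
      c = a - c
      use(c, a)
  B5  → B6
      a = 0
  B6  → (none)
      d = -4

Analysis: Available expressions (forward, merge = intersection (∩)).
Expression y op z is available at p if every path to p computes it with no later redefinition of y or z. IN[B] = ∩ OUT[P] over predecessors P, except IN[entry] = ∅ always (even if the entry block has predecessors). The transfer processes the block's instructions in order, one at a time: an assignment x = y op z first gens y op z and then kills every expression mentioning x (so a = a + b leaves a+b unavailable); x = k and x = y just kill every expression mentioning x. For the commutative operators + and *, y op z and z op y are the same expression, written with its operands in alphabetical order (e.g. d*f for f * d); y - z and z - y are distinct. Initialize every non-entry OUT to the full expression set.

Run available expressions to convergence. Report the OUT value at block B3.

Answer: {d-a}

Trace:
Fixpoint table:
  B0:   IN={}   OUT={}
  B1:   IN={}   OUT={}
  B2:   IN={}   OUT={}
  B3:   IN={}   OUT={d-a}
  B4:   IN={}   OUT={}
  B5:   IN={}   OUT={}
  B6:   IN={}   OUT={}

Merge at B3: IN[B3] = OUT[B2] = {}
Applying B3's transfer function to that IN value gives OUT[B3] (row B3 above).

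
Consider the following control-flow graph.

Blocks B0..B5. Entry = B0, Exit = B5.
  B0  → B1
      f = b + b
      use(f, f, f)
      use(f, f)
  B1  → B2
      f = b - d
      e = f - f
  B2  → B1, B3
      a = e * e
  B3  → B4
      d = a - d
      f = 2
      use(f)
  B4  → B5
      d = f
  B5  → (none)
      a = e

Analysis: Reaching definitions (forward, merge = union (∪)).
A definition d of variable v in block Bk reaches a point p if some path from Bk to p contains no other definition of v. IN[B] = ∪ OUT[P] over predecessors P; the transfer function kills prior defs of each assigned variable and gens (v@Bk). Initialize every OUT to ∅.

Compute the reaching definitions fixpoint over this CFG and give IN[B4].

Answer: {a@B2, d@B3, e@B1, f@B3}

Derivation:
Fixpoint table:
  B0:  IN={}  OUT={f@B0}
  B1:  IN={a@B2, e@B1, f@B0, f@B1}  OUT={a@B2, e@B1, f@B1}
  B2:  IN={a@B2, e@B1, f@B1}  OUT={a@B2, e@B1, f@B1}
  B3:  IN={a@B2, e@B1, f@B1}  OUT={a@B2, d@B3, e@B1, f@B3}
  B4:  IN={a@B2, d@B3, e@B1, f@B3}  OUT={a@B2, d@B4, e@B1, f@B3}
  B5:  IN={a@B2, d@B4, e@B1, f@B3}  OUT={a@B5, d@B4, e@B1, f@B3}

Merge at B4: IN[B4] = OUT[B3] = {a@B2, d@B3, e@B1, f@B3}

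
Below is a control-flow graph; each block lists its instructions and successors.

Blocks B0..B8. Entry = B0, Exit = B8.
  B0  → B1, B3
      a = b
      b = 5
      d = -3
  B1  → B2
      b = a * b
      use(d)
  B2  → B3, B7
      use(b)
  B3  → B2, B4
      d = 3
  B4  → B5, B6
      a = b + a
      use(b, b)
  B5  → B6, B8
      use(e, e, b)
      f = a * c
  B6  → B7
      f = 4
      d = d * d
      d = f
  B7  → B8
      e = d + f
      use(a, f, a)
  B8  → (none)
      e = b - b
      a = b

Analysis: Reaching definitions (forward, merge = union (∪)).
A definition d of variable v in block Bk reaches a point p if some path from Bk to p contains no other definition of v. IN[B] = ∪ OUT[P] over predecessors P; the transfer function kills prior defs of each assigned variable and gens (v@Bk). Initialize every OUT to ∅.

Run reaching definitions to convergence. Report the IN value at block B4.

Answer: {a@B0, b@B0, b@B1, d@B3}

Working:
Converged values:
  B0:  IN={}  OUT={a@B0, b@B0, d@B0}
  B1:  IN={a@B0, b@B0, d@B0}  OUT={a@B0, b@B1, d@B0}
  B2:  IN={a@B0, b@B0, b@B1, d@B0, d@B3}  OUT={a@B0, b@B0, b@B1, d@B0, d@B3}
  B3:  IN={a@B0, b@B0, b@B1, d@B0, d@B3}  OUT={a@B0, b@B0, b@B1, d@B3}
  B4:  IN={a@B0, b@B0, b@B1, d@B3}  OUT={a@B4, b@B0, b@B1, d@B3}
  B5:  IN={a@B4, b@B0, b@B1, d@B3}  OUT={a@B4, b@B0, b@B1, d@B3, f@B5}
  B6:  IN={a@B4, b@B0, b@B1, d@B3, f@B5}  OUT={a@B4, b@B0, b@B1, d@B6, f@B6}
  B7:  IN={a@B0, a@B4, b@B0, b@B1, d@B0, d@B3, d@B6, f@B6}  OUT={a@B0, a@B4, b@B0, b@B1, d@B0, d@B3, d@B6, e@B7, f@B6}
  B8:  IN={a@B0, a@B4, b@B0, b@B1, d@B0, d@B3, d@B6, e@B7, f@B5, f@B6}  OUT={a@B8, b@B0, b@B1, d@B0, d@B3, d@B6, e@B8, f@B5, f@B6}

Merge at B4: IN[B4] = OUT[B3] = {a@B0, b@B0, b@B1, d@B3}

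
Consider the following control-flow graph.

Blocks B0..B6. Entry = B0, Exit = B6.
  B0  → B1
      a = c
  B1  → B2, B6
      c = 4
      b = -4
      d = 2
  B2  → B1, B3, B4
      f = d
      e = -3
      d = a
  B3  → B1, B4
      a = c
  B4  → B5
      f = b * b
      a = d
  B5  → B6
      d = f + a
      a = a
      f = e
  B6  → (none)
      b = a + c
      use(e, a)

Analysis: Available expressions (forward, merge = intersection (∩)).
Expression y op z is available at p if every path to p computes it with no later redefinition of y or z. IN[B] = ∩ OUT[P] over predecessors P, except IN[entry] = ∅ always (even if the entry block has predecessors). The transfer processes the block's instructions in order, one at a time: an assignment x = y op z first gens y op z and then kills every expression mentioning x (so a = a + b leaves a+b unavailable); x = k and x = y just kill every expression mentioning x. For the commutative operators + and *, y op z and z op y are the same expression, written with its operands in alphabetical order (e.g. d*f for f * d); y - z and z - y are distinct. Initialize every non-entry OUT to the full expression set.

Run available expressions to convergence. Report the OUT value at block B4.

Answer: {b*b}

Derivation:
Converged values:
  B0: | IN={} | OUT={}
  B1: | IN={} | OUT={}
  B2: | IN={} | OUT={}
  B3: | IN={} | OUT={}
  B4: | IN={} | OUT={b*b}
  B5: | IN={b*b} | OUT={b*b}
  B6: | IN={} | OUT={a+c}

Merge at B4: IN[B4] = OUT[B2] ∩ OUT[B3] = {}
Applying B4's transfer function to that IN value gives OUT[B4] (row B4 above).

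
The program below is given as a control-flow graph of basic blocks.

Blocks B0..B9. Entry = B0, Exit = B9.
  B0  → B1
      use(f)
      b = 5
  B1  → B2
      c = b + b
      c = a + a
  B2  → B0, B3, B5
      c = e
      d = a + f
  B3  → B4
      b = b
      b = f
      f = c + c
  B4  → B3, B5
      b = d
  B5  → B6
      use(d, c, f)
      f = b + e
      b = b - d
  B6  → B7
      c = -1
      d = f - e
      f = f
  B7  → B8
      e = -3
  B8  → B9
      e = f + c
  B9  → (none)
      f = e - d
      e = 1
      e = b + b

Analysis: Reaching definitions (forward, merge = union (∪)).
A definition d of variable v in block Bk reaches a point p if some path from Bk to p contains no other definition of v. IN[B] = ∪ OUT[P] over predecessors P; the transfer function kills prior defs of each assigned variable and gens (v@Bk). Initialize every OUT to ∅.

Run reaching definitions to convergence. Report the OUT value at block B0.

Answer: {b@B0, c@B2, d@B2}

Working:
Converged values:
  B0:   IN={b@B0, c@B2, d@B2}   OUT={b@B0, c@B2, d@B2}
  B1:   IN={b@B0, c@B2, d@B2}   OUT={b@B0, c@B1, d@B2}
  B2:   IN={b@B0, c@B1, d@B2}   OUT={b@B0, c@B2, d@B2}
  B3:   IN={b@B0, b@B4, c@B2, d@B2, f@B3}   OUT={b@B3, c@B2, d@B2, f@B3}
  B4:   IN={b@B3, c@B2, d@B2, f@B3}   OUT={b@B4, c@B2, d@B2, f@B3}
  B5:   IN={b@B0, b@B4, c@B2, d@B2, f@B3}   OUT={b@B5, c@B2, d@B2, f@B5}
  B6:   IN={b@B5, c@B2, d@B2, f@B5}   OUT={b@B5, c@B6, d@B6, f@B6}
  B7:   IN={b@B5, c@B6, d@B6, f@B6}   OUT={b@B5, c@B6, d@B6, e@B7, f@B6}
  B8:   IN={b@B5, c@B6, d@B6, e@B7, f@B6}   OUT={b@B5, c@B6, d@B6, e@B8, f@B6}
  B9:   IN={b@B5, c@B6, d@B6, e@B8, f@B6}   OUT={b@B5, c@B6, d@B6, e@B9, f@B9}

Merge at B0 (entry node, so the boundary value {} is joined with the incoming edge(s)): IN[B0] = {} ⊔ OUT[B2] = {b@B0, c@B2, d@B2}
Applying B0's transfer function to that IN value gives OUT[B0] (row B0 above).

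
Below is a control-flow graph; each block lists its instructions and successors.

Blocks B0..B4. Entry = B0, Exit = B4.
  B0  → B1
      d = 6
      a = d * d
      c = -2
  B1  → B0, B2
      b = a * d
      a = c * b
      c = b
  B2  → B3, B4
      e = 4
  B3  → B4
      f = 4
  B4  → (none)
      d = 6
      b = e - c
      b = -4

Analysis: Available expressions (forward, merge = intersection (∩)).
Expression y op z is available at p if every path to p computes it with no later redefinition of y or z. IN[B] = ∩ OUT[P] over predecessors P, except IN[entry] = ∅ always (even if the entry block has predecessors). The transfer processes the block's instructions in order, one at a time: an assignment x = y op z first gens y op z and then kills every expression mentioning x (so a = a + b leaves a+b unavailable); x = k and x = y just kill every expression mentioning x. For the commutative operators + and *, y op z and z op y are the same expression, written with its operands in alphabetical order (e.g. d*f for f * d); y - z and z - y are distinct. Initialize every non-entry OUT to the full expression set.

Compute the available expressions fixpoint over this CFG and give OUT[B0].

Answer: {d*d}

Working:
Converged values:
  B0:  IN={}  OUT={d*d}
  B1:  IN={d*d}  OUT={d*d}
  B2:  IN={d*d}  OUT={d*d}
  B3:  IN={d*d}  OUT={d*d}
  B4:  IN={d*d}  OUT={e-c}

Merge at B0 (entry node, so the boundary value {} is joined with the incoming edge(s)): IN[B0] = {} ∩ OUT[B1] = {}
Applying B0's transfer function to that IN value gives OUT[B0] (row B0 above).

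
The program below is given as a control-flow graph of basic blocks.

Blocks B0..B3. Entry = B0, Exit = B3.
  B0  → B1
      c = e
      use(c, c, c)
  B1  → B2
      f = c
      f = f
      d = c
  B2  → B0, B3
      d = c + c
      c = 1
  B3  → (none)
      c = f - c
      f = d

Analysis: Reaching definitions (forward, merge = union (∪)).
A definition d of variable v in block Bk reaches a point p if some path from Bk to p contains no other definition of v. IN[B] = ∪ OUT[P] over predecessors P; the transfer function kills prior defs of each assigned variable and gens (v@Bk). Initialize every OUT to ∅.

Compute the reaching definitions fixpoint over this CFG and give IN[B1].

Per-block solution:
  B0: | IN={c@B2, d@B2, f@B1} | OUT={c@B0, d@B2, f@B1}
  B1: | IN={c@B0, d@B2, f@B1} | OUT={c@B0, d@B1, f@B1}
  B2: | IN={c@B0, d@B1, f@B1} | OUT={c@B2, d@B2, f@B1}
  B3: | IN={c@B2, d@B2, f@B1} | OUT={c@B3, d@B2, f@B3}

Merge at B1: IN[B1] = OUT[B0] = {c@B0, d@B2, f@B1}

Answer: {c@B0, d@B2, f@B1}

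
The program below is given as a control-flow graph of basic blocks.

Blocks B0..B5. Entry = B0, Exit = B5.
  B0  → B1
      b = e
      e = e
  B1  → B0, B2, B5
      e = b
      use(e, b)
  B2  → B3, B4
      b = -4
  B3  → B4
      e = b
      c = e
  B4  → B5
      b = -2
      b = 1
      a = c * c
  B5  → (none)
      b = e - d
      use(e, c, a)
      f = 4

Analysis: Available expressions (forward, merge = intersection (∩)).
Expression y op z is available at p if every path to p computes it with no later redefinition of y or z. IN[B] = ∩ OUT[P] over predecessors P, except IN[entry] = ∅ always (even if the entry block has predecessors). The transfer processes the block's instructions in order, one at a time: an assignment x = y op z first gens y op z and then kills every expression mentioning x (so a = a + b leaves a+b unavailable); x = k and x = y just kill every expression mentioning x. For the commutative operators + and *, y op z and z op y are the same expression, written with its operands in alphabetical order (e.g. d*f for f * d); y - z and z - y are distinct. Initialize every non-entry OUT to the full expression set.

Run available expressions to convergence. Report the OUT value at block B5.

Answer: {e-d}

Working:
Fixpoint table:
  B0:   IN={}   OUT={}
  B1:   IN={}   OUT={}
  B2:   IN={}   OUT={}
  B3:   IN={}   OUT={}
  B4:   IN={}   OUT={c*c}
  B5:   IN={}   OUT={e-d}

Merge at B5: IN[B5] = OUT[B1] ∩ OUT[B4] = {}
Applying B5's transfer function to that IN value gives OUT[B5] (row B5 above).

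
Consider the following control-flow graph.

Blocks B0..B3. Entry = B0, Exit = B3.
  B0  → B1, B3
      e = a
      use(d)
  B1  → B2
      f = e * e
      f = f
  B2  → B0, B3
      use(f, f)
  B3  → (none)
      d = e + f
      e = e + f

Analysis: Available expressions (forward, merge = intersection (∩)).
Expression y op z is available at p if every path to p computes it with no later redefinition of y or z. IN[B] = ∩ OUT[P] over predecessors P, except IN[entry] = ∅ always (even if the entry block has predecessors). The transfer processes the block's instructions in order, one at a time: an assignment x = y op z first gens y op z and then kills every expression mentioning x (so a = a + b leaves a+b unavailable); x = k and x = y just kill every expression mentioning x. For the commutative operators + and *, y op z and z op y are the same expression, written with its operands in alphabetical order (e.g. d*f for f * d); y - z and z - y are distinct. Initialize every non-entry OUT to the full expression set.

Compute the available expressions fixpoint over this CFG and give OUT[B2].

Answer: {e*e}

Derivation:
Fixpoint table:
  B0:   IN={}   OUT={}
  B1:   IN={}   OUT={e*e}
  B2:   IN={e*e}   OUT={e*e}
  B3:   IN={}   OUT={}

Merge at B2: IN[B2] = OUT[B1] = {e*e}
Applying B2's transfer function to that IN value gives OUT[B2] (row B2 above).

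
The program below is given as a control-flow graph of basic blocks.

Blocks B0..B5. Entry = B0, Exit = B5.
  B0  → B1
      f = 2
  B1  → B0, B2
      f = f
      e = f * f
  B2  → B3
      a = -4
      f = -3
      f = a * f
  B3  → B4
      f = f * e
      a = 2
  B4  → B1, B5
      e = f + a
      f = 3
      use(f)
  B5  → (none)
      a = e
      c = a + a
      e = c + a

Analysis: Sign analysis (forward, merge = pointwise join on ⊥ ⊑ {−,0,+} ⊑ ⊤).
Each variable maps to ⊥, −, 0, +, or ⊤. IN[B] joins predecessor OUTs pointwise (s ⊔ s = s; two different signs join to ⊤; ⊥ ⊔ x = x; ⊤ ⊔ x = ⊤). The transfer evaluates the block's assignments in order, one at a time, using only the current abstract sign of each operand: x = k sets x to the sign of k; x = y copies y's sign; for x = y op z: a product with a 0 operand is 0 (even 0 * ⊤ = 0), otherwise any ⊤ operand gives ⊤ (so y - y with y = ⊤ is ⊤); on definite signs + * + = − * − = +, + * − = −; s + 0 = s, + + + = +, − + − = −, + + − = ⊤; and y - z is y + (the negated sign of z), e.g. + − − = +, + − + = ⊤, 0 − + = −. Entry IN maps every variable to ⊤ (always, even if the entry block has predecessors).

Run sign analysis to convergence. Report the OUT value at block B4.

Per-block solution:
  B0: | IN=(all ⊤) | OUT={f:+; rest ⊤}
  B1: | IN={f:+; rest ⊤} | OUT={e:+, f:+; rest ⊤}
  B2: | IN={e:+, f:+; rest ⊤} | OUT={a:-, e:+, f:+; rest ⊤}
  B3: | IN={a:-, e:+, f:+; rest ⊤} | OUT={a:+, e:+, f:+; rest ⊤}
  B4: | IN={a:+, e:+, f:+; rest ⊤} | OUT={a:+, e:+, f:+; rest ⊤}
  B5: | IN={a:+, e:+, f:+; rest ⊤} | OUT={a:+, c:+, e:+, f:+; rest ⊤}

Merge at B4: IN[B4] = OUT[B3] = {a: +, b: ⊤, c: ⊤, d: ⊤, e: +, f: +}
Applying B4's transfer function to that IN value gives OUT[B4] (row B4 above).

Answer: {a: +, b: ⊤, c: ⊤, d: ⊤, e: +, f: +}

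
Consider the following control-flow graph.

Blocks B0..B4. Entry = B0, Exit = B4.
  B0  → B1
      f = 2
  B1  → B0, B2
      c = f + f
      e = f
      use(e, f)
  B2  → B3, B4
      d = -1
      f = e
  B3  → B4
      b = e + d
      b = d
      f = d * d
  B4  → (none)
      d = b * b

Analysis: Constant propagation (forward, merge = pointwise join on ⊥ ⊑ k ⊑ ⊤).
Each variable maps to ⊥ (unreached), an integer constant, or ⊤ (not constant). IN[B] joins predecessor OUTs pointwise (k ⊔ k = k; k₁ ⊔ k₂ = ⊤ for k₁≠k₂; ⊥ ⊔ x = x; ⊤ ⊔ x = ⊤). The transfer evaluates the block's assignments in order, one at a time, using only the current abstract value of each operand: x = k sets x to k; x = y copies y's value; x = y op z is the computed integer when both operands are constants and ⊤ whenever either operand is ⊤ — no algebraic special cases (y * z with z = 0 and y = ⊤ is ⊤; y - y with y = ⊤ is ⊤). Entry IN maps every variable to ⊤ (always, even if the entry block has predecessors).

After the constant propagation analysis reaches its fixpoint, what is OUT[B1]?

Answer: {a: ⊤, b: ⊤, c: 4, d: ⊤, e: 2, f: 2}

Trace:
Fixpoint table:
  B0:  IN=(all ⊤)  OUT={f:2; rest ⊤}
  B1:  IN={f:2; rest ⊤}  OUT={c:4, e:2, f:2; rest ⊤}
  B2:  IN={c:4, e:2, f:2; rest ⊤}  OUT={c:4, d:-1, e:2, f:2; rest ⊤}
  B3:  IN={c:4, d:-1, e:2, f:2; rest ⊤}  OUT={b:-1, c:4, d:-1, e:2, f:1; rest ⊤}
  B4:  IN={c:4, d:-1, e:2; rest ⊤}  OUT={c:4, e:2; rest ⊤}

Merge at B1: IN[B1] = OUT[B0] = {a: ⊤, b: ⊤, c: ⊤, d: ⊤, e: ⊤, f: 2}
Applying B1's transfer function to that IN value gives OUT[B1] (row B1 above).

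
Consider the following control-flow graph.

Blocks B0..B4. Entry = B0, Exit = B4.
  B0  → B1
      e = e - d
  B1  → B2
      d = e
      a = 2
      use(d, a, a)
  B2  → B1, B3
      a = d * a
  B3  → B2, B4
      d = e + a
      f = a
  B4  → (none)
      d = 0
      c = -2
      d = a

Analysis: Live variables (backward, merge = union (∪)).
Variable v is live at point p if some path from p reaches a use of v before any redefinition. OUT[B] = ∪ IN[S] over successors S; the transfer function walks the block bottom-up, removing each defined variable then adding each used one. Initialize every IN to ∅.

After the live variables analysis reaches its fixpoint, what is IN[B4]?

Per-block solution:
  B0:  IN={d, e}  OUT={e}
  B1:  IN={e}  OUT={a, d, e}
  B2:  IN={a, d, e}  OUT={a, e}
  B3:  IN={a, e}  OUT={a, d, e}
  B4:  IN={a}  OUT={}

B4 is the boundary node: OUT[B4] = {}
Applying B4's transfer function to that OUT value gives IN[B4] (row B4 above).

Answer: {a}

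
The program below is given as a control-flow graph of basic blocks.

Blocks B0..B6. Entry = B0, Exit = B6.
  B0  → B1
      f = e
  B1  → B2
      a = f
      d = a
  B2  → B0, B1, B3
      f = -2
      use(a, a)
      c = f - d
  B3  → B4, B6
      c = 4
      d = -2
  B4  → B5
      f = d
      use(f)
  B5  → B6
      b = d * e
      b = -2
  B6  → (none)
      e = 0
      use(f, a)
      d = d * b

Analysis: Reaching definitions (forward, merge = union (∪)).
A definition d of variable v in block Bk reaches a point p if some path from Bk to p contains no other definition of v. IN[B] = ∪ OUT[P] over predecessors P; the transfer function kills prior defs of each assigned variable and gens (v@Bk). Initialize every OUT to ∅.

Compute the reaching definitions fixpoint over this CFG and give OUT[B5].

Answer: {a@B1, b@B5, c@B3, d@B3, f@B4}

Working:
Per-block solution:
  B0: | IN={a@B1, c@B2, d@B1, f@B2} | OUT={a@B1, c@B2, d@B1, f@B0}
  B1: | IN={a@B1, c@B2, d@B1, f@B0, f@B2} | OUT={a@B1, c@B2, d@B1, f@B0, f@B2}
  B2: | IN={a@B1, c@B2, d@B1, f@B0, f@B2} | OUT={a@B1, c@B2, d@B1, f@B2}
  B3: | IN={a@B1, c@B2, d@B1, f@B2} | OUT={a@B1, c@B3, d@B3, f@B2}
  B4: | IN={a@B1, c@B3, d@B3, f@B2} | OUT={a@B1, c@B3, d@B3, f@B4}
  B5: | IN={a@B1, c@B3, d@B3, f@B4} | OUT={a@B1, b@B5, c@B3, d@B3, f@B4}
  B6: | IN={a@B1, b@B5, c@B3, d@B3, f@B2, f@B4} | OUT={a@B1, b@B5, c@B3, d@B6, e@B6, f@B2, f@B4}

Merge at B5: IN[B5] = OUT[B4] = {a@B1, c@B3, d@B3, f@B4}
Applying B5's transfer function to that IN value gives OUT[B5] (row B5 above).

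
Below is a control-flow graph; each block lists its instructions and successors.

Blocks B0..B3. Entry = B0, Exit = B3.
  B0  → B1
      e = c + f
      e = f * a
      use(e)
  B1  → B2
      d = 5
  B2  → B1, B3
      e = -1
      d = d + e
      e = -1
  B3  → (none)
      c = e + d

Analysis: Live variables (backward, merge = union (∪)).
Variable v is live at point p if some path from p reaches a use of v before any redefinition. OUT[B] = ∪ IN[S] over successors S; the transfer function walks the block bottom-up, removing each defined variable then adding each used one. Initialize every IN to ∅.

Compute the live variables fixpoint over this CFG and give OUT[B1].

Fixpoint table:
  B0: | IN={a, c, f} | OUT={}
  B1: | IN={} | OUT={d}
  B2: | IN={d} | OUT={d, e}
  B3: | IN={d, e} | OUT={}

Merge at B1: OUT[B1] = IN[B2] = {d}

Answer: {d}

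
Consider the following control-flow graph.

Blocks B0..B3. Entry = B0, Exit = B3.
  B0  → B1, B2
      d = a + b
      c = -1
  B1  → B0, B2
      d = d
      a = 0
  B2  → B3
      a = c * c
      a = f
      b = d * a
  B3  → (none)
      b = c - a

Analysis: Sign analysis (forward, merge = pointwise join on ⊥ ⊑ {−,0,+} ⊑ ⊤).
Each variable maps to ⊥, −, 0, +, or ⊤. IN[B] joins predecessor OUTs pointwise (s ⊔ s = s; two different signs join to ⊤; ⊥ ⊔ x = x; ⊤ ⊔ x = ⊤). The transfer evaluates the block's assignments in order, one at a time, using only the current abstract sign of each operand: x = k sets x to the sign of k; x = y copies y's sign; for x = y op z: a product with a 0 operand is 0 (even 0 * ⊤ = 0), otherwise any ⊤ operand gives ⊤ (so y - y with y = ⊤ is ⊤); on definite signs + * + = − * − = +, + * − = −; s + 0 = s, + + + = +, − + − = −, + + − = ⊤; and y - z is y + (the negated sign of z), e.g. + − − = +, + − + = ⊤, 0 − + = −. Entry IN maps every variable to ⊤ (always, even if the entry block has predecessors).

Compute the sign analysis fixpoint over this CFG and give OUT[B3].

Answer: {a: ⊤, b: ⊤, c: -, d: ⊤, e: ⊤, f: ⊤}

Trace:
Fixpoint table:
  B0:  IN=(all ⊤)  OUT={c:-; rest ⊤}
  B1:  IN={c:-; rest ⊤}  OUT={a:0, c:-; rest ⊤}
  B2:  IN={c:-; rest ⊤}  OUT={c:-; rest ⊤}
  B3:  IN={c:-; rest ⊤}  OUT={c:-; rest ⊤}

Merge at B3: IN[B3] = OUT[B2] = {a: ⊤, b: ⊤, c: -, d: ⊤, e: ⊤, f: ⊤}
Applying B3's transfer function to that IN value gives OUT[B3] (row B3 above).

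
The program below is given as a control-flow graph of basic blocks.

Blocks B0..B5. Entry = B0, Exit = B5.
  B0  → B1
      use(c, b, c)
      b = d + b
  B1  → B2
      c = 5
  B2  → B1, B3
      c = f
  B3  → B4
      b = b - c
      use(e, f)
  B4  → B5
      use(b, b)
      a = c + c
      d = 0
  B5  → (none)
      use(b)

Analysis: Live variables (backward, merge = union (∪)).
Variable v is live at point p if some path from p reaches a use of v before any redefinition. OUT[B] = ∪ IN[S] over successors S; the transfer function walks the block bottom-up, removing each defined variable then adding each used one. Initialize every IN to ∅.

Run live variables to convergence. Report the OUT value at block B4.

Answer: {b}

Working:
Per-block solution:
  B0: | IN={b, c, d, e, f} | OUT={b, e, f}
  B1: | IN={b, e, f} | OUT={b, e, f}
  B2: | IN={b, e, f} | OUT={b, c, e, f}
  B3: | IN={b, c, e, f} | OUT={b, c}
  B4: | IN={b, c} | OUT={b}
  B5: | IN={b} | OUT={}

Merge at B4: OUT[B4] = IN[B5] = {b}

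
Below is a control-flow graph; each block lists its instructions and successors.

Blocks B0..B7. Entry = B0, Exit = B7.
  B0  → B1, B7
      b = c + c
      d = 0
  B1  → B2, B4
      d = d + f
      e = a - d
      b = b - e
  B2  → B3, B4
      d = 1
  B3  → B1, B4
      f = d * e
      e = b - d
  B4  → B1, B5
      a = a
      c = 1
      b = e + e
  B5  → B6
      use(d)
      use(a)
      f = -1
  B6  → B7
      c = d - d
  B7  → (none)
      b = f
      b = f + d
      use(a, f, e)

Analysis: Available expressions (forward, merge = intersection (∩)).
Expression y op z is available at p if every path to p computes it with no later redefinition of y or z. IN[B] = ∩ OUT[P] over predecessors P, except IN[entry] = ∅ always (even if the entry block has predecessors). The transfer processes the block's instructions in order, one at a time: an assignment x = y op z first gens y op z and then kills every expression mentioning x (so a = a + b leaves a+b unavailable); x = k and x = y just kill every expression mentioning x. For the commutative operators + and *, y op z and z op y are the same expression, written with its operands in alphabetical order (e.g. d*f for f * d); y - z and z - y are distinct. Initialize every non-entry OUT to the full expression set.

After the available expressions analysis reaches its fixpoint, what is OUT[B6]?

Converged values:
  B0:  IN={}  OUT={c+c}
  B1:  IN={}  OUT={a-d}
  B2:  IN={a-d}  OUT={}
  B3:  IN={}  OUT={b-d}
  B4:  IN={}  OUT={e+e}
  B5:  IN={e+e}  OUT={e+e}
  B6:  IN={e+e}  OUT={d-d, e+e}
  B7:  IN={}  OUT={d+f}

Merge at B6: IN[B6] = OUT[B5] = {e+e}
Applying B6's transfer function to that IN value gives OUT[B6] (row B6 above).

Answer: {d-d, e+e}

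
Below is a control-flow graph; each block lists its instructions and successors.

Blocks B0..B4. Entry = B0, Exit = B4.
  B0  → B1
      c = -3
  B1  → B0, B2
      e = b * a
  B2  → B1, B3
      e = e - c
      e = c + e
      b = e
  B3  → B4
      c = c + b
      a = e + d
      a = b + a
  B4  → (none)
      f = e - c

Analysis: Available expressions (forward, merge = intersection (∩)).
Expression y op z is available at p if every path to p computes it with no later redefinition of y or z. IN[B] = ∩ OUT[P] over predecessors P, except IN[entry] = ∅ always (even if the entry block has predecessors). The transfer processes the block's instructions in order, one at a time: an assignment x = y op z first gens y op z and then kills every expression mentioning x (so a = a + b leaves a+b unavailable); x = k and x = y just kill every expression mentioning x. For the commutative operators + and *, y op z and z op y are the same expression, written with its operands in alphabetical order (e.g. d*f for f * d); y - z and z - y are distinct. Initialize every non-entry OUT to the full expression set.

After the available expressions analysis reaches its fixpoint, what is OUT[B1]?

Answer: {a*b}

Derivation:
Converged values:
  B0: | IN={} | OUT={}
  B1: | IN={} | OUT={a*b}
  B2: | IN={a*b} | OUT={}
  B3: | IN={} | OUT={d+e}
  B4: | IN={d+e} | OUT={d+e, e-c}

Merge at B1: IN[B1] = OUT[B0] ∩ OUT[B2] = {}
Applying B1's transfer function to that IN value gives OUT[B1] (row B1 above).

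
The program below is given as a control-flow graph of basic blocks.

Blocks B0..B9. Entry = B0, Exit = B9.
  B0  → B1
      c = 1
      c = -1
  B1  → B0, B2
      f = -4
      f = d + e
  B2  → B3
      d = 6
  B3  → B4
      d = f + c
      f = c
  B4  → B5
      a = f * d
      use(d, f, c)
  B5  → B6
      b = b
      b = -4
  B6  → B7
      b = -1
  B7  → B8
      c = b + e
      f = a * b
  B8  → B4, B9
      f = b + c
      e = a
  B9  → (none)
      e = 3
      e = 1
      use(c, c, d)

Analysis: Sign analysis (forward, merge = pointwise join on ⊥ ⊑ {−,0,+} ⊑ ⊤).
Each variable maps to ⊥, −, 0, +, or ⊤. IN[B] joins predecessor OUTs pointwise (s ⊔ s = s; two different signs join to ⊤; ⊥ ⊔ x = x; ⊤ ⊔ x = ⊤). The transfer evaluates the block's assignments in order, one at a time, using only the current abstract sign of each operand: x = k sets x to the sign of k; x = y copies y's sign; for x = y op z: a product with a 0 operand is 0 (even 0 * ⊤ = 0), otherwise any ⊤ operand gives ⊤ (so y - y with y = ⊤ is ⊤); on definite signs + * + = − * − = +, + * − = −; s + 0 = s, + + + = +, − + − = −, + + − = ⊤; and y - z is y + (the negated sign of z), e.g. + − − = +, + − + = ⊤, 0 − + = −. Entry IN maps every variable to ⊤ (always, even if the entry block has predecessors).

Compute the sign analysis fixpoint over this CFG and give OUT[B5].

Answer: {a: ⊤, b: -, c: ⊤, d: ⊤, e: ⊤, f: ⊤}

Derivation:
Converged values:
  B0: | IN=(all ⊤) | OUT={c:-; rest ⊤}
  B1: | IN={c:-; rest ⊤} | OUT={c:-; rest ⊤}
  B2: | IN={c:-; rest ⊤} | OUT={c:-, d:+; rest ⊤}
  B3: | IN={c:-, d:+; rest ⊤} | OUT={c:-, f:-; rest ⊤}
  B4: | IN=(all ⊤) | OUT=(all ⊤)
  B5: | IN=(all ⊤) | OUT={b:-; rest ⊤}
  B6: | IN={b:-; rest ⊤} | OUT={b:-; rest ⊤}
  B7: | IN={b:-; rest ⊤} | OUT={b:-; rest ⊤}
  B8: | IN={b:-; rest ⊤} | OUT={b:-; rest ⊤}
  B9: | IN={b:-; rest ⊤} | OUT={b:-, e:+; rest ⊤}

Merge at B5: IN[B5] = OUT[B4] = {a: ⊤, b: ⊤, c: ⊤, d: ⊤, e: ⊤, f: ⊤}
Applying B5's transfer function to that IN value gives OUT[B5] (row B5 above).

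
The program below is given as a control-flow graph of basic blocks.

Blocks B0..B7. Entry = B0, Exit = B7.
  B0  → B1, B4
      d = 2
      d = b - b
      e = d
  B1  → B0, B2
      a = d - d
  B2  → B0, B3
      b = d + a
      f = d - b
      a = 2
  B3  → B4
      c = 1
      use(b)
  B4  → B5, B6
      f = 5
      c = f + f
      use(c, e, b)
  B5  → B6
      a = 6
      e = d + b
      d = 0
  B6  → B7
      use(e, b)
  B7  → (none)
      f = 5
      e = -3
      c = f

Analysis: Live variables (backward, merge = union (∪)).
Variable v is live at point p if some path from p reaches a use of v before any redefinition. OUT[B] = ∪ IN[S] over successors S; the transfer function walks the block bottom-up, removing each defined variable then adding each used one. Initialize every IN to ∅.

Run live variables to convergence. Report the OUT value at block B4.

Per-block solution:
  B0: | IN={b} | OUT={b, d, e}
  B1: | IN={b, d, e} | OUT={a, b, d, e}
  B2: | IN={a, d, e} | OUT={b, d, e}
  B3: | IN={b, d, e} | OUT={b, d, e}
  B4: | IN={b, d, e} | OUT={b, d, e}
  B5: | IN={b, d} | OUT={b, e}
  B6: | IN={b, e} | OUT={}
  B7: | IN={} | OUT={}

Merge at B4: OUT[B4] = IN[B5] ⊔ IN[B6] = {b, d, e}

Answer: {b, d, e}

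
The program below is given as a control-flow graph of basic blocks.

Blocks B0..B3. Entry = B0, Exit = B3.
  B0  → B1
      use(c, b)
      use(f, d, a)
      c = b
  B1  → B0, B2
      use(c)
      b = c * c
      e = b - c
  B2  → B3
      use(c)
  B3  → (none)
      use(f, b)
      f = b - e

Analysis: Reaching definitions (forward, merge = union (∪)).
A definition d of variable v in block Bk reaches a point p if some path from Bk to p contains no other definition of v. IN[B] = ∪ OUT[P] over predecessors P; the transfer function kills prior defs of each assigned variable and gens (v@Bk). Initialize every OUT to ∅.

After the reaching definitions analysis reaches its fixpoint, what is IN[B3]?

Fixpoint table:
  B0:   IN={b@B1, c@B0, e@B1}   OUT={b@B1, c@B0, e@B1}
  B1:   IN={b@B1, c@B0, e@B1}   OUT={b@B1, c@B0, e@B1}
  B2:   IN={b@B1, c@B0, e@B1}   OUT={b@B1, c@B0, e@B1}
  B3:   IN={b@B1, c@B0, e@B1}   OUT={b@B1, c@B0, e@B1, f@B3}

Merge at B3: IN[B3] = OUT[B2] = {b@B1, c@B0, e@B1}

Answer: {b@B1, c@B0, e@B1}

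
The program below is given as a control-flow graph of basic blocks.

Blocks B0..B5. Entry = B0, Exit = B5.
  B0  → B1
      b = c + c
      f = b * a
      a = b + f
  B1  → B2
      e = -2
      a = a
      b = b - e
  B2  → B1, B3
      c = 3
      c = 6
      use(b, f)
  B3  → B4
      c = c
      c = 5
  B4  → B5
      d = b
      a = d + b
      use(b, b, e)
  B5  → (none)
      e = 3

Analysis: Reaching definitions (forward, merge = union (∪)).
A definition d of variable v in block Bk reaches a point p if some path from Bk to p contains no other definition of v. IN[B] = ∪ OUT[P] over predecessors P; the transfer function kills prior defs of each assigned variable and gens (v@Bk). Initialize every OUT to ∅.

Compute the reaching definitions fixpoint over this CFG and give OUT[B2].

Answer: {a@B1, b@B1, c@B2, e@B1, f@B0}

Derivation:
Converged values:
  B0:   IN={}   OUT={a@B0, b@B0, f@B0}
  B1:   IN={a@B0, a@B1, b@B0, b@B1, c@B2, e@B1, f@B0}   OUT={a@B1, b@B1, c@B2, e@B1, f@B0}
  B2:   IN={a@B1, b@B1, c@B2, e@B1, f@B0}   OUT={a@B1, b@B1, c@B2, e@B1, f@B0}
  B3:   IN={a@B1, b@B1, c@B2, e@B1, f@B0}   OUT={a@B1, b@B1, c@B3, e@B1, f@B0}
  B4:   IN={a@B1, b@B1, c@B3, e@B1, f@B0}   OUT={a@B4, b@B1, c@B3, d@B4, e@B1, f@B0}
  B5:   IN={a@B4, b@B1, c@B3, d@B4, e@B1, f@B0}   OUT={a@B4, b@B1, c@B3, d@B4, e@B5, f@B0}

Merge at B2: IN[B2] = OUT[B1] = {a@B1, b@B1, c@B2, e@B1, f@B0}
Applying B2's transfer function to that IN value gives OUT[B2] (row B2 above).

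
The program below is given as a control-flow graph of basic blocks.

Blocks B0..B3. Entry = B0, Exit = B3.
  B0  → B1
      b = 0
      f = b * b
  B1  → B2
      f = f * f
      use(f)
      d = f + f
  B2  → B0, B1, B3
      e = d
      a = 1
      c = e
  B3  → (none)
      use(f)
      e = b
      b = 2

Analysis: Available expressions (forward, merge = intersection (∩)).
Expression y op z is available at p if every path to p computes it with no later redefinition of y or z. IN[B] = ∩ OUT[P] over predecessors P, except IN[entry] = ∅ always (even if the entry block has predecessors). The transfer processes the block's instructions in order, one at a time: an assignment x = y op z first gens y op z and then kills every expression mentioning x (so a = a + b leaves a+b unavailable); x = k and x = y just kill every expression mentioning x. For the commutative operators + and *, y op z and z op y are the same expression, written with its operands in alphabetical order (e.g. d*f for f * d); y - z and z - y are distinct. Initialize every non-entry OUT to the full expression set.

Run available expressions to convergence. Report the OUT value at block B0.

Per-block solution:
  B0:  IN={}  OUT={b*b}
  B1:  IN={b*b}  OUT={b*b, f+f}
  B2:  IN={b*b, f+f}  OUT={b*b, f+f}
  B3:  IN={b*b, f+f}  OUT={f+f}

Merge at B0 (entry node, so the boundary value {} is joined with the incoming edge(s)): IN[B0] = {} ∩ OUT[B2] = {}
Applying B0's transfer function to that IN value gives OUT[B0] (row B0 above).

Answer: {b*b}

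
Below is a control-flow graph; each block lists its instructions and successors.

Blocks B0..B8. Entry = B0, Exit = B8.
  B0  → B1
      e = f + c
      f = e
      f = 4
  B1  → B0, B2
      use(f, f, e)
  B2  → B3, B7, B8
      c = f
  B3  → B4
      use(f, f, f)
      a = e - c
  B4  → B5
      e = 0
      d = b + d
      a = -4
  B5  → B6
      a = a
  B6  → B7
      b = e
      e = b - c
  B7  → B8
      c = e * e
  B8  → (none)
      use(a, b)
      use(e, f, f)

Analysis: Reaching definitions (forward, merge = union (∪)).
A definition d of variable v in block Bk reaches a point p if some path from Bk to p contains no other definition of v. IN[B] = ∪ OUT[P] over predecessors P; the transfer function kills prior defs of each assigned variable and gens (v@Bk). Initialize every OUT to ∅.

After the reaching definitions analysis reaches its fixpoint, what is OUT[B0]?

Answer: {e@B0, f@B0}

Derivation:
Fixpoint table:
  B0: | IN={e@B0, f@B0} | OUT={e@B0, f@B0}
  B1: | IN={e@B0, f@B0} | OUT={e@B0, f@B0}
  B2: | IN={e@B0, f@B0} | OUT={c@B2, e@B0, f@B0}
  B3: | IN={c@B2, e@B0, f@B0} | OUT={a@B3, c@B2, e@B0, f@B0}
  B4: | IN={a@B3, c@B2, e@B0, f@B0} | OUT={a@B4, c@B2, d@B4, e@B4, f@B0}
  B5: | IN={a@B4, c@B2, d@B4, e@B4, f@B0} | OUT={a@B5, c@B2, d@B4, e@B4, f@B0}
  B6: | IN={a@B5, c@B2, d@B4, e@B4, f@B0} | OUT={a@B5, b@B6, c@B2, d@B4, e@B6, f@B0}
  B7: | IN={a@B5, b@B6, c@B2, d@B4, e@B0, e@B6, f@B0} | OUT={a@B5, b@B6, c@B7, d@B4, e@B0, e@B6, f@B0}
  B8: | IN={a@B5, b@B6, c@B2, c@B7, d@B4, e@B0, e@B6, f@B0} | OUT={a@B5, b@B6, c@B2, c@B7, d@B4, e@B0, e@B6, f@B0}

Merge at B0 (entry node, so the boundary value {} is joined with the incoming edge(s)): IN[B0] = {} ⊔ OUT[B1] = {e@B0, f@B0}
Applying B0's transfer function to that IN value gives OUT[B0] (row B0 above).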